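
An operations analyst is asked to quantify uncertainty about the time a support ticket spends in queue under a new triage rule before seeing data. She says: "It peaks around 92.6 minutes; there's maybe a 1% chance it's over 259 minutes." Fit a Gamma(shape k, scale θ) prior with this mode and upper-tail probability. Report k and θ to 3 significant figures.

Gamma(k,θ) with k>1 has mode (k−1)θ, so θ = 92.6/(k−1).
Need P(X < 259) = 0.99 with θ tied to k this way. Start at k = 2, θ = 92.6: P(X<259) ≈ 0.768.
Too low — raise k to concentrate. Iterating converges to k ≈ 5.33.
Then θ = 92.6/(5.33−1) ≈ 21.4.

k ≈ 5.33, θ ≈ 21.4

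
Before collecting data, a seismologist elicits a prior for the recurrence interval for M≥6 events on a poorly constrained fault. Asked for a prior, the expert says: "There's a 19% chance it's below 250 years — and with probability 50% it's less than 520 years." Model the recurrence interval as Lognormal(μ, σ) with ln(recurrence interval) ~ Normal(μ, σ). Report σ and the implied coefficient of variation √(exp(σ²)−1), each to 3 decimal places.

σ ≈ 0.834, CV ≈ 1.003

If T ~ Lognormal(μ,σ) then ln T ~ Normal(μ,σ), so the p-quantile of ln T is μ + z_p·σ.
ln(250) = 5.521 and ln(520) = 6.254; z_{0.19} = -0.8779, z_{0.5} = 0.
σ = (6.254 − 5.521)/(0 − (-0.8779)) = 0.834.
μ = 5.521 − (-0.8779)·0.834 = 6.254.
CV = √(exp(σ²)−1) = √(exp(0.6959)−1) = 1.003.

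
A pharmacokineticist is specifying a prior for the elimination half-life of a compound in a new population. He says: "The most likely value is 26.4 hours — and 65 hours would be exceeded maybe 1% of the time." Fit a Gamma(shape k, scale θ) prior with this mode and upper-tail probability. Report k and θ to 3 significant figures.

k ≈ 6.8, θ ≈ 4.55

Gamma(k,θ) with k>1 has mode (k−1)θ, so θ = 26.4/(k−1).
Need P(X < 65) = 0.99 with θ tied to k this way. Start at k = 2, θ = 26.4: P(X<65) ≈ 0.705.
Too low — raise k to concentrate. Iterating converges to k ≈ 6.8.
Then θ = 26.4/(6.8−1) ≈ 4.55.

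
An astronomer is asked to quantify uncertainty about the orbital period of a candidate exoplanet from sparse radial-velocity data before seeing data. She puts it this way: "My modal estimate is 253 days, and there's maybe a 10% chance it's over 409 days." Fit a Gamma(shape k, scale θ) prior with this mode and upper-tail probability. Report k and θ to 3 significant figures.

Gamma(k,θ) with k>1 has mode (k−1)θ, so θ = 253/(k−1).
Need P(X < 409) = 0.9 with θ tied to k this way. Start at k = 2, θ = 253: P(X<409) ≈ 0.480.
Too low — raise k to concentrate. Iterating converges to k ≈ 9.15.
Then θ = 253/(9.15−1) ≈ 31.

k ≈ 9.15, θ ≈ 31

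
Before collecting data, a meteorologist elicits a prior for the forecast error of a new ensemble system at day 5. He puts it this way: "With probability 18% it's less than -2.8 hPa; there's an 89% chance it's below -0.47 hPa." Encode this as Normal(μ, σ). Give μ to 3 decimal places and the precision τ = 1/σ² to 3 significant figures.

μ = -1.804, τ = 0.845

The p-quantile of Normal(μ,σ) is μ + z_p·σ, with z_{0.18} = -0.9154 and z_{0.89} = 1.227.
Eliminate σ: μ = (z₂·x₁ − z₁·x₂)/(z₂ − z₁) = (1.227·-2.8 − (-0.9154)·-0.47)/2.142 = -1.804.
Then σ = (x₂ − x₁)/(z₂ − z₁) = (-0.47 − -2.8)/2.142 = 1.088.
Precision τ = 1/σ² = 1/1.088² = 0.845.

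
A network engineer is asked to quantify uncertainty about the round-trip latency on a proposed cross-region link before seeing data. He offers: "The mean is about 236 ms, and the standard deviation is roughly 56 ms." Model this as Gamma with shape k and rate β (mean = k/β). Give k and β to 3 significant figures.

For Gamma(k, rate β): mean = k/β, variance = k/β², so CV = 1/√k.
CV = SD/mean = 56/236 = 0.2373, hence k = 1/CV² = 17.8.
Then β = k/mean = 17.8/236 = 0.0753.

k ≈ 17.8, β ≈ 0.0753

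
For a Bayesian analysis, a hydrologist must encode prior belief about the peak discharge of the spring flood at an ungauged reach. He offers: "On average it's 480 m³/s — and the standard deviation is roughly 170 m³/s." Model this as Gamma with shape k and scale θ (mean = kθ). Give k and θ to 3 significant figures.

For Gamma(k, scale θ): mean = kθ, variance = kθ², so CV = 1/√k.
CV = SD/mean = 170/480 = 0.3542, hence k = 1/CV² = 7.97.
Then θ = mean/k = 480/7.97 = 60.2.

k ≈ 7.97, θ ≈ 60.2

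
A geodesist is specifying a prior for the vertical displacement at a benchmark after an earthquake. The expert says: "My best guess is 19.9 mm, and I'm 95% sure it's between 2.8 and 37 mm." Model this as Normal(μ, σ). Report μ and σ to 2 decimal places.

μ = 19.90, σ = 8.72

A symmetric 95% interval runs μ ± z·σ with z = 1.96.
Half-width = 17.1, so σ = 17.1/1.96 = 8.72.
μ is the stated best guess, 19.90.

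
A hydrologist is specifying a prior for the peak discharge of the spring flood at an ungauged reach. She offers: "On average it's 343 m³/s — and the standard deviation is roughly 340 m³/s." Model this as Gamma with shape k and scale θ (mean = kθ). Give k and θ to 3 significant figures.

k ≈ 1.02, θ ≈ 337

For Gamma(k, scale θ): mean = kθ, variance = kθ², so CV = 1/√k.
CV = SD/mean = 340/343 = 0.9913, hence k = 1/CV² = 1.02.
Then θ = mean/k = 343/1.02 = 337.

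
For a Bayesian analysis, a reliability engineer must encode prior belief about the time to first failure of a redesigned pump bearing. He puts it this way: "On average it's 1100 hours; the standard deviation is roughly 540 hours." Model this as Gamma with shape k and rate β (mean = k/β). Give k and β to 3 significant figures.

For Gamma(k, rate β): mean = k/β, variance = k/β², so CV = 1/√k.
CV = SD/mean = 540/1100 = 0.4909, hence k = 1/CV² = 4.15.
Then β = k/mean = 4.15/1100 = 0.00377.

k ≈ 4.15, β ≈ 0.00377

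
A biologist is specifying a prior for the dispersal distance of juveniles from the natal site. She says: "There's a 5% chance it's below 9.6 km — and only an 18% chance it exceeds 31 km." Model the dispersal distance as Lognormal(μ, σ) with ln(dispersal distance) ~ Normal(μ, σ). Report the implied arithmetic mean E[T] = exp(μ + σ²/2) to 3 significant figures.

E[T] ≈ 22.6 km

If T ~ Lognormal(μ,σ) then ln T ~ Normal(μ,σ), so the p-quantile of ln T is μ + z_p·σ.
ln(9.6) = 2.262 and ln(31) = 3.434; z_{0.05} = -1.645, z_{0.82} = 0.9154.
σ = (3.434 − 2.262)/(0.9154 − (-1.645)) = 0.458.
μ = 2.262 − (-1.645)·0.458 = 3.015.
E[T] = exp(μ + σ²/2) = exp(3.015 + 0.1048) = 22.6 km.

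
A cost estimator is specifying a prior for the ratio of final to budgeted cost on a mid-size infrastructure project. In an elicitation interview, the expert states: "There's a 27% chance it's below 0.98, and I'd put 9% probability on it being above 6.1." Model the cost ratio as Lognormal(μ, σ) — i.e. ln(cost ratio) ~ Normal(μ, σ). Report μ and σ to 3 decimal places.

μ ≈ 0.553, σ ≈ 0.936

If T ~ Lognormal(μ,σ) then ln T ~ Normal(μ,σ), so the p-quantile of ln T is μ + z_p·σ.
ln(0.98) = -0.0202 and ln(6.1) = 1.808; z_{0.27} = -0.6128, z_{0.91} = 1.341.
σ = (1.808 − -0.0202)/(1.341 − (-0.6128)) = 0.936.
μ = -0.0202 − (-0.6128)·0.936 = 0.553.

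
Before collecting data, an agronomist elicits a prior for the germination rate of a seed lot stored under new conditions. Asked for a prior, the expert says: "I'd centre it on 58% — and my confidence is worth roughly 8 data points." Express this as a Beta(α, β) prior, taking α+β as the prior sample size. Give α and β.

α = 4.64, β = 3.36

Under the effective-sample-size interpretation, Beta(α, β) has prior mean α/(α+β) and prior sample size α+β.
So α+β = 8 and α/(α+β) = 0.58, giving α = 0.58·8 = 4.64 and β = 8 − 4.64 = 3.36.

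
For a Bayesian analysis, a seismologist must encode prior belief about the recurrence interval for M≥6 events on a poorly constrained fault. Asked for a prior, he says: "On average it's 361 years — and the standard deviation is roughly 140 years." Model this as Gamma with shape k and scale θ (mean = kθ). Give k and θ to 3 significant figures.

For Gamma(k, scale θ): mean = kθ, variance = kθ², so CV = 1/√k.
CV = SD/mean = 140/361 = 0.3878, hence k = 1/CV² = 6.65.
Then θ = mean/k = 361/6.65 = 54.3.

k ≈ 6.65, θ ≈ 54.3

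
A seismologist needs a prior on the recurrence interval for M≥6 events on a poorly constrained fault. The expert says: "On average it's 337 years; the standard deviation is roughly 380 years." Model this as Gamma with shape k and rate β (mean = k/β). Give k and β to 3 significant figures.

For Gamma(k, rate β): mean = k/β, variance = k/β², so CV = 1/√k.
CV = SD/mean = 380/337 = 1.128, hence k = 1/CV² = 0.786.
Then β = k/mean = 0.786/337 = 0.00233.

k ≈ 0.786, β ≈ 0.00233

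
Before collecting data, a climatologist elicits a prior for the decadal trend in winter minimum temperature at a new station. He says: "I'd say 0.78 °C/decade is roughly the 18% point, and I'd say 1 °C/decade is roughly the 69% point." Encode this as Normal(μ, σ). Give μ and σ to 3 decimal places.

The p-quantile of Normal(μ,σ) is μ + z_p·σ, with z_{0.18} = -0.9154 and z_{0.69} = 0.4959.
Eliminate σ: μ = (z₂·x₁ − z₁·x₂)/(z₂ − z₁) = (0.4959·0.78 − (-0.9154)·1)/1.411 = 0.923.
Then σ = (x₂ − x₁)/(z₂ − z₁) = (1 − 0.78)/1.411 = 0.156.

μ = 0.923, σ = 0.156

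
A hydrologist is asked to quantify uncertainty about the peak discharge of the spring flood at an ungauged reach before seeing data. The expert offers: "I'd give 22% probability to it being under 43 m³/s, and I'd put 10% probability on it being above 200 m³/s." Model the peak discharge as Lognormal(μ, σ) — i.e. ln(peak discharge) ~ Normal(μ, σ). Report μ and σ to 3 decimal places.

If T ~ Lognormal(μ,σ) then ln T ~ Normal(μ,σ), so the p-quantile of ln T is μ + z_p·σ.
ln(43) = 3.761 and ln(200) = 5.298; z_{0.22} = -0.7722, z_{0.9} = 1.282.
σ = (5.298 − 3.761)/(1.282 − (-0.7722)) = 0.748.
μ = 3.761 − (-0.7722)·0.748 = 4.339.

μ ≈ 4.339, σ ≈ 0.748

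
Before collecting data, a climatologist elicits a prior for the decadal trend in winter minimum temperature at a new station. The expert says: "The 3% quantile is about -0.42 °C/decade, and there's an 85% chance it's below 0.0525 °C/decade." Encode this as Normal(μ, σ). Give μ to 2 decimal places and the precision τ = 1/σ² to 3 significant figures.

For Normal(μ,σ), the p-quantile is μ + z_p·σ. Here z_{0.03} = -1.881, z_{0.85} = 1.036.
So -0.42 = μ − 1.881σ and 0.0525 = μ + 1.036σ.
Subtracting: σ = (0.0525 − -0.42)/(1.036 − (-1.881)) = 0.16.
Then μ = -0.42 − (-1.881)·0.16 = -0.12.
Precision τ = 1/σ² = 1/0.162² = 38.1.

μ = -0.12, τ = 38.1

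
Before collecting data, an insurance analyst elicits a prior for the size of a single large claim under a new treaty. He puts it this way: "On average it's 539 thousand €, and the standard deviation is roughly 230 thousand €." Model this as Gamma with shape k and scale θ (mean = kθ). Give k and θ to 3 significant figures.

For Gamma(k, scale θ): mean = kθ, variance = kθ², so CV = 1/√k.
CV = SD/mean = 230/539 = 0.4267, hence k = 1/CV² = 5.49.
Then θ = mean/k = 539/5.49 = 98.1.

k ≈ 5.49, θ ≈ 98.1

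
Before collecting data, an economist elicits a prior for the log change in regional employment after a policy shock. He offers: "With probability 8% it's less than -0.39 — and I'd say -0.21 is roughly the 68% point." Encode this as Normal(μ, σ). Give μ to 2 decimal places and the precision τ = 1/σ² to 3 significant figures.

For Normal(μ,σ), the p-quantile is μ + z_p·σ. Here z_{0.08} = -1.405, z_{0.68} = 0.4677.
So -0.39 = μ − 1.405σ and -0.21 = μ + 0.4677σ.
Subtracting: σ = (-0.21 − -0.39)/(0.4677 − (-1.405)) = 0.10.
Then μ = -0.39 − (-1.405)·0.10 = -0.25.
Precision τ = 1/σ² = 1/0.09611² = 108.

μ = -0.25, τ = 108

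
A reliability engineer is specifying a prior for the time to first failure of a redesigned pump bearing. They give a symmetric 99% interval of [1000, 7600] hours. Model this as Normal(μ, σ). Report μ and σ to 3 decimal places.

A symmetric 99% interval runs μ ± z·σ with z = 2.576.
Half-width = 3300, so σ = 3300/2.576 = 1281.141.
μ is the interval midpoint, 4300.000.

μ = 4300.000, σ = 1281.141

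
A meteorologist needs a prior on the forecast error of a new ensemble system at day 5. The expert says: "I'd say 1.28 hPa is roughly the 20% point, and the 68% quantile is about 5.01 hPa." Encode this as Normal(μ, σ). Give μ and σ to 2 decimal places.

The p-quantile of Normal(μ,σ) is μ + z_p·σ, with z_{0.2} = -0.8416 and z_{0.68} = 0.4677.
Eliminate σ: μ = (z₂·x₁ − z₁·x₂)/(z₂ − z₁) = (0.4677·1.28 − (-0.8416)·5.01)/1.309 = 3.68.
Then σ = (x₂ − x₁)/(z₂ − z₁) = (5.01 − 1.28)/1.309 = 2.85.

μ = 3.68, σ = 2.85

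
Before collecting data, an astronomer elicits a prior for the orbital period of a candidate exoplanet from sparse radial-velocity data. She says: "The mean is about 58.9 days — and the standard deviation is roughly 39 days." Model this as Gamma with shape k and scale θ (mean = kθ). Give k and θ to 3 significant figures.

k ≈ 2.28, θ ≈ 25.8

For Gamma(k, scale θ): mean = kθ, variance = kθ², so CV = 1/√k.
CV = SD/mean = 39/58.9 = 0.6621, hence k = 1/CV² = 2.28.
Then θ = mean/k = 58.9/2.28 = 25.8.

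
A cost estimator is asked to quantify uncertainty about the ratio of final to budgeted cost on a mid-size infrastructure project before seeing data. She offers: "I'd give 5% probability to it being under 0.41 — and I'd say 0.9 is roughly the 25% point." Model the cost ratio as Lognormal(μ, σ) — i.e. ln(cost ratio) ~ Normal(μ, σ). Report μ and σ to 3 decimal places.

If T ~ Lognormal(μ,σ) then ln T ~ Normal(μ,σ), so the p-quantile of ln T is μ + z_p·σ.
ln(0.41) = -0.8916 and ln(0.9) = -0.1054; z_{0.05} = -1.645, z_{0.25} = -0.6745.
σ = (-0.1054 − -0.8916)/(-0.6745 − (-1.645)) = 0.810.
μ = -0.8916 − (-1.645)·0.810 = 0.441.

μ ≈ 0.441, σ ≈ 0.810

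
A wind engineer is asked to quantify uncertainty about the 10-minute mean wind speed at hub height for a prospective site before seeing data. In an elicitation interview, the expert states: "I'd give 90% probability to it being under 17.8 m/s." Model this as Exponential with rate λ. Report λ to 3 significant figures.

P(T < 17.8) = 1 − e^(−λ·17.8) = 0.9, so λ = −ln(1−0.9)/17.8 = −ln(0.1)/17.8 = 0.129.

λ ≈ 0.129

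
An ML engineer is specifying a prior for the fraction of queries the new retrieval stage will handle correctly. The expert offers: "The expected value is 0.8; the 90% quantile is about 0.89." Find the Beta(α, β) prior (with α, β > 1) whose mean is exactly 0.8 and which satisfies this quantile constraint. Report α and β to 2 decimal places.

α ≈ 22.58, β ≈ 5.64

With mean 0.8 fixed, write α = 0.8s, β = 0.2s where s = α+β.
Need P(θ < 0.89) = 0.9 under Beta(0.8s, 0.2s). Normal approximation: (q−m)/√(m(1−m)/s) ≈ z_{0.9} = 1.28, so s ≈ 0.8·0.2·(1.28)²/(0.89−0.8)² = 32.4.
At s = 32.4: P(θ<0.89) ≈ 0.918. Adjusting to match 0.9 gives s ≈ 28.22.
So α = 0.8·28.22 ≈ 22.58, β = 0.2·28.22 ≈ 5.64.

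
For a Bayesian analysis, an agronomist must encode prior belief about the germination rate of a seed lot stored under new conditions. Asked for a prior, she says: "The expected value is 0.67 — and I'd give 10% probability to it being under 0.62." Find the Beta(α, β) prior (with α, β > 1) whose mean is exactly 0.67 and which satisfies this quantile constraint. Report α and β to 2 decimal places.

α ≈ 98.96, β ≈ 48.74

With mean 0.67 fixed, write α = 0.67s, β = 0.33s where s = α+β.
Need P(θ < 0.62) = 0.1 under Beta(0.67s, 0.33s). Normal approximation: (q−m)/√(m(1−m)/s) ≈ z_{0.1} = -1.28, so s ≈ 0.67·0.33·(-1.28)²/(0.62−0.67)² = 145.3.
At s = 145.3: P(θ<0.62) ≈ 0.102. Adjusting to match 0.1 gives s ≈ 147.71.
So α = 0.67·147.71 ≈ 98.96, β = 0.33·147.71 ≈ 48.74.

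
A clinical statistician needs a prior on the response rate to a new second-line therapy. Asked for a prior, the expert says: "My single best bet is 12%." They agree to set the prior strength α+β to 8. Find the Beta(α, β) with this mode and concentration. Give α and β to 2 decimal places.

For α,β > 1 the Beta mode is (α−1)/(α+β−2). With α+β = 8, the mode is (α−1)/6.
Set (α−1)/6 = 0.12 → α = 1 + 0.12·6 = 1.72.
β = 8 − α = 6.28.

α = 1.72, β = 6.28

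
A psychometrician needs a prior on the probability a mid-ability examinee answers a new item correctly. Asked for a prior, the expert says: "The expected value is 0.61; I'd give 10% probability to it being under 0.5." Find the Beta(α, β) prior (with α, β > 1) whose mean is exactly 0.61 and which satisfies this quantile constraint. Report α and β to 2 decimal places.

α ≈ 20.00, β ≈ 12.79

With mean 0.61 fixed, write α = 0.61s, β = 0.39s where s = α+β.
Need P(θ < 0.5) = 0.1 under Beta(0.61s, 0.39s). Normal approximation: (q−m)/√(m(1−m)/s) ≈ z_{0.1} = -1.28, so s ≈ 0.61·0.39·(-1.28)²/(0.5−0.61)² = 32.3.
At s = 32.3: P(θ<0.5) ≈ 0.102. Adjusting to match 0.1 gives s ≈ 32.79.
So α = 0.61·32.79 ≈ 20.00, β = 0.39·32.79 ≈ 12.79.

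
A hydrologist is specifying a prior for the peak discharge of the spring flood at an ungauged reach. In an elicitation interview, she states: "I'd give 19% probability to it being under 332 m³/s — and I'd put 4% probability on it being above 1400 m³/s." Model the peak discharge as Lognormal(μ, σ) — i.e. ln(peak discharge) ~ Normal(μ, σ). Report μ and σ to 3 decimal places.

If T ~ Lognormal(μ,σ) then ln T ~ Normal(μ,σ), so the p-quantile of ln T is μ + z_p·σ.
ln(332) = 5.805 and ln(1400) = 7.244; z_{0.19} = -0.8779, z_{0.96} = 1.751.
σ = (7.244 − 5.805)/(1.751 − (-0.8779)) = 0.547.
μ = 5.805 − (-0.8779)·0.547 = 6.286.

μ ≈ 6.286, σ ≈ 0.547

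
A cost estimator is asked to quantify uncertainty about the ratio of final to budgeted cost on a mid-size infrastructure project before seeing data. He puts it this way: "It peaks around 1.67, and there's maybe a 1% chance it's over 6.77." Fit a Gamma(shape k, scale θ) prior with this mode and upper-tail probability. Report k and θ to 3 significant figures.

k ≈ 3.13, θ ≈ 0.786

Gamma(k,θ) with k>1 has mode (k−1)θ, so θ = 1.67/(k−1).
Need P(X < 6.77) = 0.99 with θ tied to k this way. Start at k = 2, θ = 1.67: P(X<6.77) ≈ 0.912.
Too low — raise k to concentrate. Iterating converges to k ≈ 3.13.
Then θ = 1.67/(3.13−1) ≈ 0.786.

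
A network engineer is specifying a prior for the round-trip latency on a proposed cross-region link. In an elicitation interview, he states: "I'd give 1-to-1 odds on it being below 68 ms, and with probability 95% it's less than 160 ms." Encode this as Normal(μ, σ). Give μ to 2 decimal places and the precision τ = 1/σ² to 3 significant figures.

The p-quantile of Normal(μ,σ) is μ + z_p·σ, with z_{0.5} = 0 and z_{0.95} = 1.645.
Eliminate σ: μ = (z₂·x₁ − z₁·x₂)/(z₂ − z₁) = (1.645·68 − (0)·160)/1.645 = 68.00.
Then σ = (x₂ − x₁)/(z₂ − z₁) = (160 − 68)/1.645 = 55.93.
Precision τ = 1/σ² = 1/55.93² = 0.00032.

μ = 68.00, τ = 0.00032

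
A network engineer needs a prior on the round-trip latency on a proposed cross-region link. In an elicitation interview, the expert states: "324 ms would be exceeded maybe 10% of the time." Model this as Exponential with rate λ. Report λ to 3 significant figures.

P(T > 324.0) = e^(−λ·324.0) = 0.1, so λ = −ln(0.1)/324.0 = 0.00711.

λ ≈ 0.00711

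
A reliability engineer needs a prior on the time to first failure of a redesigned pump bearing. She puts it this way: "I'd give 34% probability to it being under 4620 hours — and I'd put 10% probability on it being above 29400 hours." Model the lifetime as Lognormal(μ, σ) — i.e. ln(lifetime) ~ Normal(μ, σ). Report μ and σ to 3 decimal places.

If T ~ Lognormal(μ,σ) then ln T ~ Normal(μ,σ), so the p-quantile of ln T is μ + z_p·σ.
ln(4620) = 8.438 and ln(29400) = 10.29; z_{0.34} = -0.4125, z_{0.9} = 1.282.
σ = (10.29 − 8.438)/(1.282 − (-0.4125)) = 1.092.
μ = 8.438 − (-0.4125)·1.092 = 8.889.

μ ≈ 8.889, σ ≈ 1.092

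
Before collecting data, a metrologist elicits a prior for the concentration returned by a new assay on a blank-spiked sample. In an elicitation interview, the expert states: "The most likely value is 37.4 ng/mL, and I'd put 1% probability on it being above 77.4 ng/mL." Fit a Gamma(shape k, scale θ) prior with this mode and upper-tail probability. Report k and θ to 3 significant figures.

Gamma(k,θ) with k>1 has mode (k−1)θ, so θ = 37.4/(k−1).
Need P(X < 77.4) = 0.99 with θ tied to k this way. Start at k = 2, θ = 37.4: P(X<77.4) ≈ 0.612.
Too low — raise k to concentrate. Iterating converges to k ≈ 10.2.
Then θ = 37.4/(10.2−1) ≈ 4.05.

k ≈ 10.2, θ ≈ 4.05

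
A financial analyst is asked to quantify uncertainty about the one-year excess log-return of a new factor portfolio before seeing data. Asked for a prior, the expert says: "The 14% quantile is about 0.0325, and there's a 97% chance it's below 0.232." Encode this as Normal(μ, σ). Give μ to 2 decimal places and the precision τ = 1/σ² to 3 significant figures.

μ = 0.11, τ = 220

The p-quantile of Normal(μ,σ) is μ + z_p·σ, with z_{0.14} = -1.08 and z_{0.97} = 1.881.
Eliminate σ: μ = (z₂·x₁ − z₁·x₂)/(z₂ − z₁) = (1.881·0.0325 − (-1.08)·0.232)/2.961 = 0.11.
Then σ = (x₂ − x₁)/(z₂ − z₁) = (0.232 − 0.0325)/2.961 = 0.07.
Precision τ = 1/σ² = 1/0.06737² = 220.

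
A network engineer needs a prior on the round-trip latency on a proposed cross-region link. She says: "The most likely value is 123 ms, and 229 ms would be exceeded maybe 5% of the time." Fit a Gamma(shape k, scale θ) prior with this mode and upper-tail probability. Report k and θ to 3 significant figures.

Gamma(k,θ) with k>1 has mode (k−1)θ, so θ = 123/(k−1).
Need P(X < 229) = 0.95 with θ tied to k this way. Start at k = 2, θ = 123: P(X<229) ≈ 0.555.
Too low — raise k to concentrate. Iterating converges to k ≈ 8.2.
Then θ = 123/(8.2−1) ≈ 17.1.

k ≈ 8.2, θ ≈ 17.1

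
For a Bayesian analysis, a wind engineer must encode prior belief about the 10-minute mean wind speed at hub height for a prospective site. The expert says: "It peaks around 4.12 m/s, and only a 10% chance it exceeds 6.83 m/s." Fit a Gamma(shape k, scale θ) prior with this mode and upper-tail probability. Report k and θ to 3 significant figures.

Gamma(k,θ) with k>1 has mode (k−1)θ, so θ = 4.12/(k−1).
Need P(X < 6.83) = 0.9 with θ tied to k this way. Start at k = 2, θ = 4.12: P(X<6.83) ≈ 0.494.
Too low — raise k to concentrate. Iterating converges to k ≈ 8.39.
Then θ = 4.12/(8.39−1) ≈ 0.558.

k ≈ 8.39, θ ≈ 0.558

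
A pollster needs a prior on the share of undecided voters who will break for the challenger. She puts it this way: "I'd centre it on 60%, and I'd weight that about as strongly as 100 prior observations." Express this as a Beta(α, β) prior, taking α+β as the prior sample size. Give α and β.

Under the effective-sample-size interpretation, Beta(α, β) has prior mean α/(α+β) and prior sample size α+β.
So α+β = 100 and α/(α+β) = 0.6, giving α = 0.6·100 = 60 and β = 100 − 60 = 40.

α = 60, β = 40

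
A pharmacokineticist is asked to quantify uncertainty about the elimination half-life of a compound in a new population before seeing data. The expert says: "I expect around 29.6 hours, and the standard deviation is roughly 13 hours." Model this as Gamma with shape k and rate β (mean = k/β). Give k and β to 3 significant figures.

For Gamma(k, rate β): mean = k/β, variance = k/β², so CV = 1/√k.
CV = SD/mean = 13/29.6 = 0.4392, hence k = 1/CV² = 5.18.
Then β = k/mean = 5.18/29.6 = 0.175.

k ≈ 5.18, β ≈ 0.175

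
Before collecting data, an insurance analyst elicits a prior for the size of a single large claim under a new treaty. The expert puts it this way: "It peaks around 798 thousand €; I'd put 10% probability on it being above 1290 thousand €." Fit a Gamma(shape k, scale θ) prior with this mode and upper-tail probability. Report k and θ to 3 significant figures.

Gamma(k,θ) with k>1 has mode (k−1)θ, so θ = 798/(k−1).
Need P(X < 1290) = 0.9 with θ tied to k this way. Start at k = 2, θ = 798: P(X<1290) ≈ 0.480.
Too low — raise k to concentrate. Iterating converges to k ≈ 9.16.
Then θ = 798/(9.16−1) ≈ 97.8.

k ≈ 9.16, θ ≈ 97.8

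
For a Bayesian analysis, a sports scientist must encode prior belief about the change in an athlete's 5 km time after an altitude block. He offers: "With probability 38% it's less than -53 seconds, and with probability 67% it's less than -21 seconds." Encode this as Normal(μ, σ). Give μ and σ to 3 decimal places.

For Normal(μ,σ), the p-quantile is μ + z_p·σ. Here z_{0.38} = -0.3055, z_{0.67} = 0.4399.
So -53 = μ − 0.3055σ and -21 = μ + 0.4399σ.
Subtracting: σ = (-21 − -53)/(0.4399 − (-0.3055)) = 42.930.
Then μ = -53 − (-0.3055)·42.930 = -39.886.

μ = -39.886, σ = 42.930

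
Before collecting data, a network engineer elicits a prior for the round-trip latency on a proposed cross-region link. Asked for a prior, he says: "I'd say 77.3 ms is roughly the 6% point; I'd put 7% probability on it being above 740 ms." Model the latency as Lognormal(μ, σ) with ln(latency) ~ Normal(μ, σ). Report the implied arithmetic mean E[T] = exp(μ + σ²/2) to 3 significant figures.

E[T] ≈ 325 ms

If T ~ Lognormal(μ,σ) then ln T ~ Normal(μ,σ), so the p-quantile of ln T is μ + z_p·σ.
ln(77.3) = 4.348 and ln(740) = 6.607; z_{0.06} = -1.555, z_{0.93} = 1.476.
σ = (6.607 − 4.348)/(1.476 − (-1.555)) = 0.745.
μ = 4.348 − (-1.555)·0.745 = 5.507.
E[T] = exp(μ + σ²/2) = exp(5.507 + 0.2778) = 325 ms.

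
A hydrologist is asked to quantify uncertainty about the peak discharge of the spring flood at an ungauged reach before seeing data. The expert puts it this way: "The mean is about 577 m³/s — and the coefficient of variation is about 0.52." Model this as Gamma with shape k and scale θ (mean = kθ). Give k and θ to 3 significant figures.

k ≈ 3.7, θ ≈ 156

For Gamma(k, scale θ): mean = kθ, variance = kθ², so CV = 1/√k.
CV = 0.52, hence k = 1/CV² = 3.7.
Then θ = mean/k = 577/3.7 = 156.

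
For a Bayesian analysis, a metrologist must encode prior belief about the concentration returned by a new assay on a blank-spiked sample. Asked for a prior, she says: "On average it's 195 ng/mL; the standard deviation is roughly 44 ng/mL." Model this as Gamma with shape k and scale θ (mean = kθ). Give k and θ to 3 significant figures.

For Gamma(k, scale θ): mean = kθ, variance = kθ², so CV = 1/√k.
CV = SD/mean = 44/195 = 0.2256, hence k = 1/CV² = 19.6.
Then θ = mean/k = 195/19.6 = 9.93.

k ≈ 19.6, θ ≈ 9.93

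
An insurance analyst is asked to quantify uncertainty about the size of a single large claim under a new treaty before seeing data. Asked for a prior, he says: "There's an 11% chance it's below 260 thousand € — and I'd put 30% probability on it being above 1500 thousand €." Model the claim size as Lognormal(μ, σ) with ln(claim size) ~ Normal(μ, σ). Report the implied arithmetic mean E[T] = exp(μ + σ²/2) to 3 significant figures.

If T ~ Lognormal(μ,σ) then ln T ~ Normal(μ,σ), so the p-quantile of ln T is μ + z_p·σ.
ln(260) = 5.561 and ln(1500) = 7.313; z_{0.11} = -1.227, z_{0.7} = 0.5244.
σ = (7.313 − 5.561)/(0.5244 − (-1.227)) = 1.001.
μ = 5.561 − (-1.227)·1.001 = 6.788.
E[T] = exp(μ + σ²/2) = exp(6.788 + 0.5009) = 1460 thousand €.

E[T] ≈ 1460 thousand €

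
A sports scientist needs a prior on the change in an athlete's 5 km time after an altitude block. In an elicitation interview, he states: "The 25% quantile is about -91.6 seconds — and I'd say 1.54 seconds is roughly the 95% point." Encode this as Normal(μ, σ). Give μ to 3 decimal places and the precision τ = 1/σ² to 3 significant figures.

μ = -64.514, τ = 0.00062

The p-quantile of Normal(μ,σ) is μ + z_p·σ, with z_{0.25} = -0.6745 and z_{0.95} = 1.645.
Eliminate σ: μ = (z₂·x₁ − z₁·x₂)/(z₂ − z₁) = (1.645·-91.6 − (-0.6745)·1.54)/2.319 = -64.514.
Then σ = (x₂ − x₁)/(z₂ − z₁) = (1.54 − -91.6)/2.319 = 40.158.
Precision τ = 1/σ² = 1/40.16² = 0.00062.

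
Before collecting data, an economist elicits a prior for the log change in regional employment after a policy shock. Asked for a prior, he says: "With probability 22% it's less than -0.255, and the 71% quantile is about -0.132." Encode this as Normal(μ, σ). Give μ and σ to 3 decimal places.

μ = -0.183, σ = 0.093

The p-quantile of Normal(μ,σ) is μ + z_p·σ, with z_{0.22} = -0.7722 and z_{0.71} = 0.5534.
Eliminate σ: μ = (z₂·x₁ − z₁·x₂)/(z₂ − z₁) = (0.5534·-0.255 − (-0.7722)·-0.132)/1.326 = -0.183.
Then σ = (x₂ − x₁)/(z₂ − z₁) = (-0.132 − -0.255)/1.326 = 0.093.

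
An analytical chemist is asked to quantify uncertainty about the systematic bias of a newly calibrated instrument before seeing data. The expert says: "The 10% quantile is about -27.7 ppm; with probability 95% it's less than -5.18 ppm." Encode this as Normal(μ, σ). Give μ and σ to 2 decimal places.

The p-quantile of Normal(μ,σ) is μ + z_p·σ, with z_{0.1} = -1.282 and z_{0.95} = 1.645.
Eliminate σ: μ = (z₂·x₁ − z₁·x₂)/(z₂ − z₁) = (1.645·-27.7 − (-1.282)·-5.18)/2.926 = -17.84.
Then σ = (x₂ − x₁)/(z₂ − z₁) = (-5.18 − -27.7)/2.926 = 7.70.

μ = -17.84, σ = 7.70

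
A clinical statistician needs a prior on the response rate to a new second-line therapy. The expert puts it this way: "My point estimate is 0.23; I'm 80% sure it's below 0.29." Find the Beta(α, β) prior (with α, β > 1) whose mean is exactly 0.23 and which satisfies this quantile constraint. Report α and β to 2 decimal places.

With mean 0.23 fixed, write α = 0.23s, β = 0.77s where s = α+β.
Need P(θ < 0.29) = 0.8 under Beta(0.23s, 0.77s). Normal approximation: (q−m)/√(m(1−m)/s) ≈ z_{0.8} = 0.842, so s ≈ 0.23·0.77·(0.842)²/(0.29−0.23)² = 34.8.
At s = 34.8: P(θ<0.29) ≈ 0.806. Adjusting to match 0.8 gives s ≈ 32.68.
So α = 0.23·32.68 ≈ 7.52, β = 0.77·32.68 ≈ 25.16.

α ≈ 7.52, β ≈ 25.16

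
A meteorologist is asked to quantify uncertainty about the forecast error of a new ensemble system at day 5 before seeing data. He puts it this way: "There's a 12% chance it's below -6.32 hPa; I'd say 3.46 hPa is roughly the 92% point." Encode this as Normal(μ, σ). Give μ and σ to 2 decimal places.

μ = -1.87, σ = 3.79

For Normal(μ,σ), the p-quantile is μ + z_p·σ. Here z_{0.12} = -1.175, z_{0.92} = 1.405.
So -6.32 = μ − 1.175σ and 3.46 = μ + 1.405σ.
Subtracting: σ = (3.46 − -6.32)/(1.405 − (-1.175)) = 3.79.
Then μ = -6.32 − (-1.175)·3.79 = -1.87.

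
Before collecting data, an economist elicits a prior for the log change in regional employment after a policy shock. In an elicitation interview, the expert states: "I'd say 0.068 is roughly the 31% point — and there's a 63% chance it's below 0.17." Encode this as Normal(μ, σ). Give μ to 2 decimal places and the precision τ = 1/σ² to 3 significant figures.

For Normal(μ,σ), the p-quantile is μ + z_p·σ. Here z_{0.31} = -0.4959, z_{0.63} = 0.3319.
So 0.068 = μ − 0.4959σ and 0.17 = μ + 0.3319σ.
Subtracting: σ = (0.17 − 0.068)/(0.3319 − (-0.4959)) = 0.12.
Then μ = 0.068 − (-0.4959)·0.12 = 0.13.
Precision τ = 1/σ² = 1/0.1232² = 65.8.

μ = 0.13, τ = 65.8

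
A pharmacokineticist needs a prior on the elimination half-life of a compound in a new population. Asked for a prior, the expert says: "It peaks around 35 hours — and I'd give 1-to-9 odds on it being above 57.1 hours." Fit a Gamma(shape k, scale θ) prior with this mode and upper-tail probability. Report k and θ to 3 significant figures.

k ≈ 8.86, θ ≈ 4.45

Gamma(k,θ) with k>1 has mode (k−1)θ, so θ = 35/(k−1).
Need P(X < 57.1) = 0.9 with θ tied to k this way. Start at k = 2, θ = 35: P(X<57.1) ≈ 0.485.
Too low — raise k to concentrate. Iterating converges to k ≈ 8.86.
Then θ = 35/(8.86−1) ≈ 4.45.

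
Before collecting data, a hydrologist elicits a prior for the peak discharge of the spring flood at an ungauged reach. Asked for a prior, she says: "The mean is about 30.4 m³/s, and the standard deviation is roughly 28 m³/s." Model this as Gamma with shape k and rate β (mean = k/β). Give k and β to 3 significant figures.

k ≈ 1.18, β ≈ 0.0388

For Gamma(k, rate β): mean = k/β, variance = k/β², so CV = 1/√k.
CV = SD/mean = 28/30.4 = 0.9211, hence k = 1/CV² = 1.18.
Then β = k/mean = 1.18/30.4 = 0.0388.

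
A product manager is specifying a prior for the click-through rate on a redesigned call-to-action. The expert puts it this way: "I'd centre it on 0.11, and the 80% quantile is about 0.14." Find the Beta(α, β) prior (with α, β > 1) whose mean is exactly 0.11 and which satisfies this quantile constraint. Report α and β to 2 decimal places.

α ≈ 7.68, β ≈ 62.12

With mean 0.11 fixed, write α = 0.11s, β = 0.89s where s = α+β.
Need P(θ < 0.14) = 0.8 under Beta(0.11s, 0.89s). Normal approximation: (q−m)/√(m(1−m)/s) ≈ z_{0.8} = 0.842, so s ≈ 0.11·0.89·(0.842)²/(0.14−0.11)² = 77.1.
At s = 77.1: P(θ<0.14) ≈ 0.809. Adjusting to match 0.8 gives s ≈ 69.80.
So α = 0.11·69.80 ≈ 7.68, β = 0.89·69.80 ≈ 62.12.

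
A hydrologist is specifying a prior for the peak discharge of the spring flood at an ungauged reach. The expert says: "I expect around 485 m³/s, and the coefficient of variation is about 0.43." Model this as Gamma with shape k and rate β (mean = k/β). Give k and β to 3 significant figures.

For Gamma(k, rate β): mean = k/β, variance = k/β², so CV = 1/√k.
CV = 0.43, hence k = 1/CV² = 5.41.
Then β = k/mean = 5.41/485 = 0.0112.

k ≈ 5.41, β ≈ 0.0112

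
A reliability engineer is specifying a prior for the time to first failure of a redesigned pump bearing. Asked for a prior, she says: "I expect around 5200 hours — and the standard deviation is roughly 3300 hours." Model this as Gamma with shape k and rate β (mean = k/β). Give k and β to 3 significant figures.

k ≈ 2.48, β ≈ 0.000478

For Gamma(k, rate β): mean = k/β, variance = k/β², so CV = 1/√k.
CV = SD/mean = 3300/5200 = 0.6346, hence k = 1/CV² = 2.48.
Then β = k/mean = 2.48/5200 = 0.000478.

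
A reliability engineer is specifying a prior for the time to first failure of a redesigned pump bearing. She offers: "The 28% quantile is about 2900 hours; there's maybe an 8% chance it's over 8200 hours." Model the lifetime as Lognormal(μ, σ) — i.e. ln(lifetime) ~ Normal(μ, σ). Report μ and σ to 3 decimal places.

μ ≈ 8.277, σ ≈ 0.523

If T ~ Lognormal(μ,σ) then ln T ~ Normal(μ,σ), so the p-quantile of ln T is μ + z_p·σ.
ln(2900) = 7.972 and ln(8200) = 9.012; z_{0.28} = -0.5828, z_{0.92} = 1.405.
σ = (9.012 − 7.972)/(1.405 − (-0.5828)) = 0.523.
μ = 7.972 − (-0.5828)·0.523 = 8.277.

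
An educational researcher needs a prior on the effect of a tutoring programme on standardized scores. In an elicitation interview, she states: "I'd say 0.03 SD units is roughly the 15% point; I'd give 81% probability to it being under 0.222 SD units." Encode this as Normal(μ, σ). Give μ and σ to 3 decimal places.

μ = 0.134, σ = 0.100

For Normal(μ,σ), the p-quantile is μ + z_p·σ. Here z_{0.15} = -1.036, z_{0.81} = 0.8779.
So 0.03 = μ − 1.036σ and 0.222 = μ + 0.8779σ.
Subtracting: σ = (0.222 − 0.03)/(0.8779 − (-1.036)) = 0.100.
Then μ = 0.03 − (-1.036)·0.100 = 0.134.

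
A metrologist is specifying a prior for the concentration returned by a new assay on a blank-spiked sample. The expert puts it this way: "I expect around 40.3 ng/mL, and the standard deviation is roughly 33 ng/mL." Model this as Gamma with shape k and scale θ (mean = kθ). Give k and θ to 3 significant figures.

For Gamma(k, scale θ): mean = kθ, variance = kθ², so CV = 1/√k.
CV = SD/mean = 33/40.3 = 0.8189, hence k = 1/CV² = 1.49.
Then θ = mean/k = 40.3/1.49 = 27.

k ≈ 1.49, θ ≈ 27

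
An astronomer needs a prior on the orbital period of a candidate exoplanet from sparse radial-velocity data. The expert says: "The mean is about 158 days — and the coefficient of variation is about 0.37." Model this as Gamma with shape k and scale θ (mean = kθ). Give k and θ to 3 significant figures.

k ≈ 7.3, θ ≈ 21.6

For Gamma(k, scale θ): mean = kθ, variance = kθ², so CV = 1/√k.
CV = 0.37, hence k = 1/CV² = 7.3.
Then θ = mean/k = 158/7.3 = 21.6.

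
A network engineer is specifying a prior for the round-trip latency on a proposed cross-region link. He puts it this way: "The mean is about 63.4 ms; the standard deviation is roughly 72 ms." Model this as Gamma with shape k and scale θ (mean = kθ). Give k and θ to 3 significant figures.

k ≈ 0.775, θ ≈ 81.8

For Gamma(k, scale θ): mean = kθ, variance = kθ², so CV = 1/√k.
CV = SD/mean = 72/63.4 = 1.136, hence k = 1/CV² = 0.775.
Then θ = mean/k = 63.4/0.775 = 81.8.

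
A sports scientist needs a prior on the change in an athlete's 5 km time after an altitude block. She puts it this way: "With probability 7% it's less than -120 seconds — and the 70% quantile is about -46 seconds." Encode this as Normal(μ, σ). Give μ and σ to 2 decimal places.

The p-quantile of Normal(μ,σ) is μ + z_p·σ, with z_{0.07} = -1.476 and z_{0.7} = 0.5244.
Eliminate σ: μ = (z₂·x₁ − z₁·x₂)/(z₂ − z₁) = (0.5244·-120 − (-1.476)·-46)/2 = -65.40.
Then σ = (x₂ − x₁)/(z₂ − z₁) = (-46 − -120)/2 = 37.00.

μ = -65.40, σ = 37.00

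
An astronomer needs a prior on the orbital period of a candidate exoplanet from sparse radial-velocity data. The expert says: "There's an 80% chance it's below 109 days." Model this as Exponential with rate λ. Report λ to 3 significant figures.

λ ≈ 0.0148

P(T < 109.0) = 1 − e^(−λ·109.0) = 0.8, so λ = −ln(1−0.8)/109.0 = −ln(0.2)/109.0 = 0.0148.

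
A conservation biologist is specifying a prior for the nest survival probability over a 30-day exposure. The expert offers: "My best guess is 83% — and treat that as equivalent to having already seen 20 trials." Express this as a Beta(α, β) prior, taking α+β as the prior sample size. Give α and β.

α = 16.6, β = 3.4

Under the effective-sample-size interpretation, Beta(α, β) has prior mean α/(α+β) and prior sample size α+β.
So α+β = 20 and α/(α+β) = 0.83, giving α = 0.83·20 = 16.6 and β = 20 − 16.6 = 3.4.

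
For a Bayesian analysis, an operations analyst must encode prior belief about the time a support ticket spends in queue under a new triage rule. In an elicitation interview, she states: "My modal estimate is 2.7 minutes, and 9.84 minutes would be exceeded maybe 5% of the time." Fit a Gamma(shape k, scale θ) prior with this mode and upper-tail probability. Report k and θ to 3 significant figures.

k ≈ 2.53, θ ≈ 1.76

Gamma(k,θ) with k>1 has mode (k−1)θ, so θ = 2.7/(k−1).
Need P(X < 9.84) = 0.95 with θ tied to k this way. Start at k = 2, θ = 2.7: P(X<9.84) ≈ 0.879.
Too low — raise k to concentrate. Iterating converges to k ≈ 2.53.
Then θ = 2.7/(2.53−1) ≈ 1.76.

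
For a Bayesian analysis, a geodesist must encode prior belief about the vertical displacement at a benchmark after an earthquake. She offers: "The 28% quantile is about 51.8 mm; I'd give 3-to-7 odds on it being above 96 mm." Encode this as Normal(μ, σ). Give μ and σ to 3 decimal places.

For Normal(μ,σ), the p-quantile is μ + z_p·σ. Here z_{0.28} = -0.5828, z_{0.7} = 0.5244.
So 51.8 = μ − 0.5828σ and 96 = μ + 0.5244σ.
Subtracting: σ = (96 − 51.8)/(0.5244 − (-0.5828)) = 39.919.
Then μ = 51.8 − (-0.5828)·39.919 = 75.066.

μ = 75.066, σ = 39.919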